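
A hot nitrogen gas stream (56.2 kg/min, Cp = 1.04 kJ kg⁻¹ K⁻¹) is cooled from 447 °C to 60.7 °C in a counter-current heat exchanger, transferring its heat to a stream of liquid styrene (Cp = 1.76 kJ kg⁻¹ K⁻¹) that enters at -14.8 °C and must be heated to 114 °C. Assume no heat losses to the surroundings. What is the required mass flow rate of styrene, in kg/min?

Heat released by hot stream: Q = 56.2 × 1.04 × (447 − 60.7) = 22578 kJ/min
Energy balance on cold side (adiabatic exchanger): Q = ṁ_c·Cp_c·(T_c,out − T_c,in)
ṁ_c = 22578 / [1.76 × (114 − -14.8)] = 99.601 kg/min

ṁ_c = 99.6 kg/min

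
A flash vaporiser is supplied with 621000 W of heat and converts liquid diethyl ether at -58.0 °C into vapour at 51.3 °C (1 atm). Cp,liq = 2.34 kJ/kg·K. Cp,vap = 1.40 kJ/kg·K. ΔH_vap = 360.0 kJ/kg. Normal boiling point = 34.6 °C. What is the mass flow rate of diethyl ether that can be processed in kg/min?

Δh = 2.34×(34.6−-58.0) + 360.0 + 1.40×(51.3−34.6) = 600.06 kJ/kg
Q = 621000 W = 621 kJ/s = 37260 kJ/min
ṁ = Q/Δh = 37260 / 600.06 = 62.093 kg/min

ṁ = 62.1 kg/min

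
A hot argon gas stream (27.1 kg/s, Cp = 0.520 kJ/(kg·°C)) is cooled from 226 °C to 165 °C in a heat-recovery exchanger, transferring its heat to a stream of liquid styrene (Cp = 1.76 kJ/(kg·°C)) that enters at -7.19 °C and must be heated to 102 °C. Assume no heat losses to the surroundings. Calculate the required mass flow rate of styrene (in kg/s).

ṁ_c = 4.47 kg/s

Heat released by hot stream: Q = 27.1 × 0.520 × (226 − 165) = 859.61 kJ/s
Energy balance on cold side (adiabatic exchanger): Q = ṁ_c·Cp_c·(T_c,out − T_c,in)
ṁ_c = 859.61 / [1.76 × (102 − -7.19)] = 4.4731 kg/s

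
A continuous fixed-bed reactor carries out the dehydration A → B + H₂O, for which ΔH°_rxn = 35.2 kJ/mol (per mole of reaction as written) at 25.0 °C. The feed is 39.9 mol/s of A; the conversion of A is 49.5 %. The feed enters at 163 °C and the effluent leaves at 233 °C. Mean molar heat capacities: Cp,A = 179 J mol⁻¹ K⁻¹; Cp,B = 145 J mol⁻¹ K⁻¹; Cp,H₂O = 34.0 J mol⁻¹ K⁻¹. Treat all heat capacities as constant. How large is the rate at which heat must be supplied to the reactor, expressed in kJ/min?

Q_in = 71700 kJ/min

Extent of reaction ξ = 0.495 × 39.9 = 19.75 mol/s
Reaction term: ξ·ΔH°_rxn = 19.75 × 35.2 = 695.22 kJ/s
Sensible, feed 163→25 °C: -985.61 kJ/s
Outlet flows (mol/s): A 20.149, B 19.75, H₂O 19.75
Sensible, products 25→233 °C: 1485.6 kJ/s
Q = ΔH = 1195.2 kJ/s = 1195.2 kW
Heat supplied = 71710 kJ/min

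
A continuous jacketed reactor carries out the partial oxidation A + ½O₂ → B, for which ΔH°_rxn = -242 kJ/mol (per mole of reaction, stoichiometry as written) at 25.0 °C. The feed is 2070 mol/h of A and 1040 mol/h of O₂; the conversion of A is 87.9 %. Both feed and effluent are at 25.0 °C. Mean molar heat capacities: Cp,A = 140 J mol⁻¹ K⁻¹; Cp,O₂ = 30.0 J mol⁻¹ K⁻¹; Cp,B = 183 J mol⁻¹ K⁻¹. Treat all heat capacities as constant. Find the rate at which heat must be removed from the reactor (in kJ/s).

Q_out = 122 kJ/s

Extent of reaction ξ = 0.879 × 2070 = 1819.5 mol/h
Reaction term: ξ·ΔH°_rxn = 1819.5 × -242 = -440330 kJ/h
Q = ΔH = -440330 kJ/h = -122.31 kW
Heat removed = 122.31 kJ/s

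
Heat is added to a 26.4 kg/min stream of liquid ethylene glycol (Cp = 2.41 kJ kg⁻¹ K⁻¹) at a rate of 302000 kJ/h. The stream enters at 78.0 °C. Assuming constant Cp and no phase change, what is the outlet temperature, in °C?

T_out = 157 °C

Q = 302000 kJ/h = 5033.3 kJ/min
ΔT = Q/(ṁ·Cp) = 5033.3/(26.4×2.41) = 79.111 K
T_out = 78.0 + 79.111 = 157.11 °C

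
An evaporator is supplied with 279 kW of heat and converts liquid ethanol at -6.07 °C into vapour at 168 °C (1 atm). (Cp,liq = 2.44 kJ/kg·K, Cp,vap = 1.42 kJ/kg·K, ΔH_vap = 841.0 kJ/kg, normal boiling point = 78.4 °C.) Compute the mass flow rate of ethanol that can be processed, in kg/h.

ṁ = 855 kg/h

Δh = 2.44×(78.4−-6.07) + 841.0 + 1.42×(168−78.4) = 1174.3 kJ/kg
Q = 279 kW = 279 kJ/s = 1.0044e+06 kJ/h
ṁ = Q/Δh = 1.0044e+06 / 1174.3 = 855.29 kg/h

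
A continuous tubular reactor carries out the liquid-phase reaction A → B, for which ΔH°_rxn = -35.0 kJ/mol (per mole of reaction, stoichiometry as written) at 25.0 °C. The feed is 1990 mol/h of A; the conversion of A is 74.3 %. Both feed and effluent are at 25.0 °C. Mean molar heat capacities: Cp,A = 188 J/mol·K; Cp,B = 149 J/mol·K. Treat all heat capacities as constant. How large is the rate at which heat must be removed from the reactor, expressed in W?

Q_out = 14400 W

Extent of reaction ξ = 0.743 × 1990 = 1478.6 mol/h
Reaction term: ξ·ΔH°_rxn = 1478.6 × -35.0 = -51750 kJ/h
Q = ΔH = -51750 kJ/h = -14.375 kW
Heat removed = 14375 W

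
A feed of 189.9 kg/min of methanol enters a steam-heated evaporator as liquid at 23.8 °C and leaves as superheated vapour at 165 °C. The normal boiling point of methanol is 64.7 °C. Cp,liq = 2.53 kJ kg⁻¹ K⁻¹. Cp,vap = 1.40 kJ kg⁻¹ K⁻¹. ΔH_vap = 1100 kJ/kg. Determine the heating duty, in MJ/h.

Q = 15300 MJ/h

liquid 23.8→64.7 °C: 103.48 kJ/kg
vaporisation at 64.7 °C: 1100 kJ/kg
vapour 64.7→165 °C: 140.42 kJ/kg
Δh = 103.48 + 1100 + 140.42 = 1343.9 kJ/kg
Q = ṁ·Δh = 189.9 kg/min × 1343.9 kJ/kg = 255210 kJ/min
|Q| = 4253.4 kW = 15312 MJ/h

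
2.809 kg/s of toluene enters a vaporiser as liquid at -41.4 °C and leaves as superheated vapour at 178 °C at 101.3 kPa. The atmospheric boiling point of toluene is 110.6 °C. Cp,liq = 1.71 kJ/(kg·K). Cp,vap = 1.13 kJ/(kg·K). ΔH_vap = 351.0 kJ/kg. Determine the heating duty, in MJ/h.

Q = 6950 MJ/h

liquid -41.4→110.6 °C: 259.92 kJ/kg
vaporisation at 110.6 °C: 351 kJ/kg
vapour 110.6→178 °C: 76.162 kJ/kg
Δh = 259.92 + 351 + 76.162 = 687.08 kJ/kg
Q = ṁ·Δh = 2.809 kg/s × 687.08 kJ/kg = 1930 kJ/s
|Q| = 1930 kW = 6948 MJ/h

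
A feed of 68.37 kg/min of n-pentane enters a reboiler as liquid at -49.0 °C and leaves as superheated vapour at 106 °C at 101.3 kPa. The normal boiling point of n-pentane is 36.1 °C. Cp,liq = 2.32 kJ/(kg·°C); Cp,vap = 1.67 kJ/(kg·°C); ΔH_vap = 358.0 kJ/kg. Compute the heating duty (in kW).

Q = 766 kW

liquid -49.0→36.1 °C: 197.43 kJ/kg
vaporisation at 36.1 °C: 358 kJ/kg
vapour 36.1→106 °C: 116.73 kJ/kg
Δh = 197.43 + 358 + 116.73 = 672.16 kJ/kg
Q = ṁ·Δh = 68.37 kg/min × 672.16 kJ/kg = 45956 kJ/min
|Q| = 765.93 kW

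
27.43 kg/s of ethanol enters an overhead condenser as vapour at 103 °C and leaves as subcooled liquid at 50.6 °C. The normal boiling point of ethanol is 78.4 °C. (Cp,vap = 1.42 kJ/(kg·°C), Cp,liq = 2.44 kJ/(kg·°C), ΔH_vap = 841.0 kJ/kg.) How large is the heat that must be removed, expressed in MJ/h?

vapour 103→78.4 °C: -34.932 kJ/kg
condensation at 78.4 °C: -841 kJ/kg
liquid 78.4→50.6 °C: -67.832 kJ/kg
Δh = -34.932 + -841 + -67.832 = -943.76 kJ/kg
Q = ṁ·Δh = 27.43 kg/s × -943.76 kJ/kg = -25887 kJ/s
|Q| = 25887 kW = 93195 MJ/h

Q_c = 93200 MJ/h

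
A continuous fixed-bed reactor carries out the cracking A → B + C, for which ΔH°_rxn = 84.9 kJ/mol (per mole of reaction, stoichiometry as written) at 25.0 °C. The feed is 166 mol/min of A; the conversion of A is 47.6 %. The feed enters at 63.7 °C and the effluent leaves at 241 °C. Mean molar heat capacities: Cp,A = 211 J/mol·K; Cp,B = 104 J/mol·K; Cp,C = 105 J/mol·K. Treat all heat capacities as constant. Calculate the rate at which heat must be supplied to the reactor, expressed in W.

Q_in = 215000 W

Extent of reaction ξ = 0.476 × 166 = 79.016 mol/min
Reaction term: ξ·ΔH°_rxn = 79.016 × 84.9 = 6708.5 kJ/min
Sensible, feed 63.7→25 °C: -1355.5 kJ/min
Outlet flows (mol/min): A 86.984, B 79.016, C 79.016
Sensible, products 25→241 °C: 7531.5 kJ/min
Q = ΔH = 12884 kJ/min = 214.74 kW
Heat supplied = 214740 W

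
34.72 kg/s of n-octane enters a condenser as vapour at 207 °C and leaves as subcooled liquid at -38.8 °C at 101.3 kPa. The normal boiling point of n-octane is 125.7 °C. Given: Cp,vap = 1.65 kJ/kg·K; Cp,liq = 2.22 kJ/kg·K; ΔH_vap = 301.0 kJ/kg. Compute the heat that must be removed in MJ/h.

Q_c = 100000 MJ/h

vapour 207→125.7 °C: -134.14 kJ/kg
condensation at 125.7 °C: -301 kJ/kg
liquid 125.7→-38.8 °C: -365.19 kJ/kg
Δh = -134.14 + -301 + -365.19 = -800.34 kJ/kg
Q = ṁ·Δh = 34.72 kg/s × -800.34 kJ/kg = -27788 kJ/s
|Q| = 27788 kW = 100040 MJ/h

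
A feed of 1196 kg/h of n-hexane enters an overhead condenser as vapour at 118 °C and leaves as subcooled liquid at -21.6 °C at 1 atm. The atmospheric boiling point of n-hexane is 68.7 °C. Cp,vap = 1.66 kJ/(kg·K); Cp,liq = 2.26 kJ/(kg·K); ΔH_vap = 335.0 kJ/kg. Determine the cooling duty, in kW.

Q_c = 206 kW

vapour 118→68.7 °C: -81.838 kJ/kg
condensation at 68.7 °C: -335 kJ/kg
liquid 68.7→-21.6 °C: -204.08 kJ/kg
Δh = -81.838 + -335 + -204.08 = -620.92 kJ/kg
Q = ṁ·Δh = 1196 kg/h × -620.92 kJ/kg = -742620 kJ/h
|Q| = 206.28 kW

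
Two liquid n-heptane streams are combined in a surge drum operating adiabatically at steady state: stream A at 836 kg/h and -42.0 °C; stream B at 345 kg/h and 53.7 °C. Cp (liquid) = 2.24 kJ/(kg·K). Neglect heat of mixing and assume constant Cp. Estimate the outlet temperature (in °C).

T_out = -14.0 °C

Energy balance with Q = 0: Σ ṁᵢCp,ᵢ(T_out − Tᵢ) = 0
T_out = Σ ṁᵢCp,ᵢTᵢ / Σ ṁᵢCp,ᵢ
      = -37152 / 2645.4 = -14.044 °C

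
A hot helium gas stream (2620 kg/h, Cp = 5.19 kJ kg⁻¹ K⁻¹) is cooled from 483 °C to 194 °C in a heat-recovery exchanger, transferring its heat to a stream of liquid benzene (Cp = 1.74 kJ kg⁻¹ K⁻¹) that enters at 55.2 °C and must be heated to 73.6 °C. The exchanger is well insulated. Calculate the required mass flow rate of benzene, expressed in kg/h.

ṁ_c = 123000 kg/h

Heat released by hot stream: Q = 2620 × 5.19 × (483 − 194) = 3.9298e+06 kJ/h
Energy balance on cold side (adiabatic exchanger): Q = ṁ_c·Cp_c·(T_c,out − T_c,in)
ṁ_c = 3.9298e+06 / [1.74 × (73.6 − 55.2)] = 122740 kg/h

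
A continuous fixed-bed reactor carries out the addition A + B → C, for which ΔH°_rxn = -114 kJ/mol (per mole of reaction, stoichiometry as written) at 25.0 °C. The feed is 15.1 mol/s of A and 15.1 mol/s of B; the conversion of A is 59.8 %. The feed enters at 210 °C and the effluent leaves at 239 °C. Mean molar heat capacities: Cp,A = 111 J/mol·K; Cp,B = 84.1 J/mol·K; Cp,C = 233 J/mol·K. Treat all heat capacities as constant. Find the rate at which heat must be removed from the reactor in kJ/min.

Extent of reaction ξ = 0.598 × 15.1 = 9.0298 mol/s
Reaction term: ξ·ΔH°_rxn = 9.0298 × -114 = -1029.4 kJ/s
Sensible, feed 210→25 °C: -545.01 kJ/s
Outlet flows (mol/s): A 6.0702, B 6.0702, C 9.0298
Sensible, products 25→239 °C: 703.68 kJ/s
Q = ΔH = -870.73 kJ/s = -870.73 kW
Heat removed = 52244 kJ/min

Q_out = 52200 kJ/min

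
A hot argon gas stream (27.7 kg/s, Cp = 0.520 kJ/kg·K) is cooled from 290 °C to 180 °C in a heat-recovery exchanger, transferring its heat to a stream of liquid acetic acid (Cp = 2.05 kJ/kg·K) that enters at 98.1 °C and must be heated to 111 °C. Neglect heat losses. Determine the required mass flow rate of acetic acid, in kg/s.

Heat released by hot stream: Q = 27.7 × 0.520 × (290 − 180) = 1584.4 kJ/s
Energy balance on cold side (adiabatic exchanger): Q = ṁ_c·Cp_c·(T_c,out − T_c,in)
ṁ_c = 1584.4 / [2.05 × (111 − 98.1)] = 59.915 kg/s

ṁ_c = 59.9 kg/s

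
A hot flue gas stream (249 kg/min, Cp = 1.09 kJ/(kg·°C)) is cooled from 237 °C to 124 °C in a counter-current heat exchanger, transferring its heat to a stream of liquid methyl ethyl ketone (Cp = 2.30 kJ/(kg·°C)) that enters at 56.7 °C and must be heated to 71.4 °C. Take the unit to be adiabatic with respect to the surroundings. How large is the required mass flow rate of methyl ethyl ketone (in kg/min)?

Heat released by hot stream: Q = 249 × 1.09 × (237 − 124) = 30669 kJ/min
Energy balance on cold side (adiabatic exchanger): Q = ṁ_c·Cp_c·(T_c,out − T_c,in)
ṁ_c = 30669 / [2.30 × (71.4 − 56.7)] = 907.11 kg/min

ṁ_c = 907 kg/min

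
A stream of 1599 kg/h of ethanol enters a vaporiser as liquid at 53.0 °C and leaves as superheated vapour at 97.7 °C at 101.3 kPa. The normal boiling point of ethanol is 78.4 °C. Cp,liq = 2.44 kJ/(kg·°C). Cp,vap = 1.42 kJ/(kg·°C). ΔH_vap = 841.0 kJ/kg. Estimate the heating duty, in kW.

Q = 413 kW

liquid 53.0→78.4 °C: 61.976 kJ/kg
vaporisation at 78.4 °C: 841 kJ/kg
vapour 78.4→97.7 °C: 27.406 kJ/kg
Δh = 61.976 + 841 + 27.406 = 930.38 kJ/kg
Q = ṁ·Δh = 1599 kg/h × 930.38 kJ/kg = 1.4877e+06 kJ/h
|Q| = 413.24 kW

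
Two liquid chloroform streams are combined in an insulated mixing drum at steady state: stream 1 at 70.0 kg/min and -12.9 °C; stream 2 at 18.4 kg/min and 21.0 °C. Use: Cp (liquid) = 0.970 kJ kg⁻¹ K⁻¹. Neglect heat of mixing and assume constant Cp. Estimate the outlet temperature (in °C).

T_out = -5.84 °C

No heat crosses the boundary, so H_out = H_in.
T_out = Σ ṁᵢCp,ᵢTᵢ / Σ ṁᵢCp,ᵢ
      = -501.1 / 85.748 = -5.8439 °C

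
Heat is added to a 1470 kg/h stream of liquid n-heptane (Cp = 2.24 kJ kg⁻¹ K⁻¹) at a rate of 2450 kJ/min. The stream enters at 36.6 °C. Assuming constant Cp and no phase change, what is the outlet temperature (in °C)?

T_out = 81.2 °C

Q = 2450 kJ/min = 147000 kJ/h
ΔT = Q/(ṁ·Cp) = 147000/(1470×2.24) = 44.643 K
T_out = 36.6 + 44.643 = 81.243 °C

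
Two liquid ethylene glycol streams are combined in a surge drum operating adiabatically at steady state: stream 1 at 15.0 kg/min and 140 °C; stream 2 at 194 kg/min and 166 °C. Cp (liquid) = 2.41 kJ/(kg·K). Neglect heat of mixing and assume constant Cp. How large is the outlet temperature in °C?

T_out = 164 °C

No heat crosses the boundary, so H_out = H_in.
T_out = Σ ṁᵢCp,ᵢTᵢ / Σ ṁᵢCp,ᵢ
      = 82673 / 503.69 = 164.13 °C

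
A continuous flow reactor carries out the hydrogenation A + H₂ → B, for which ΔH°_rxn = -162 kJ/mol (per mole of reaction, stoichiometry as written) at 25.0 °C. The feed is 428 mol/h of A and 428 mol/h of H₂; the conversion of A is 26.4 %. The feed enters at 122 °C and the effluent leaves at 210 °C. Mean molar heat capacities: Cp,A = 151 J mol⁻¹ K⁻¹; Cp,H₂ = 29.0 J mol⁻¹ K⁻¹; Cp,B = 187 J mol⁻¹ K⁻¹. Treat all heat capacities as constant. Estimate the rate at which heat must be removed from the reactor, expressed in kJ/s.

Q_out = 3.16 kJ/s

Extent of reaction ξ = 0.264 × 428 = 112.99 mol/h
Reaction term: ξ·ΔH°_rxn = 112.99 × -162 = -18305 kJ/h
Sensible, feed 122→25 °C: -7472.9 kJ/h
Outlet flows (mol/h): A 315.01, H₂ 315.01, B 112.99
Sensible, products 25→210 °C: 14399 kJ/h
Q = ΔH = -11379 kJ/h = -3.1608 kW
Heat removed = 3.1608 kJ/s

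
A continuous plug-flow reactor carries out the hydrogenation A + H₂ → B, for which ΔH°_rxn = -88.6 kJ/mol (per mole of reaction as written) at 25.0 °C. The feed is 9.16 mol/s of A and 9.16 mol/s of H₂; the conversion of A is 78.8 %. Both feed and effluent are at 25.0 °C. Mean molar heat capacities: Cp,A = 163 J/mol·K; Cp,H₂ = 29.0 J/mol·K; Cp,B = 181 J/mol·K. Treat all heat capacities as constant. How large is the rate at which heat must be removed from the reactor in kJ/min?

Q_out = 38400 kJ/min

Extent of reaction ξ = 0.788 × 9.16 = 7.2181 mol/s
Reaction term: ξ·ΔH°_rxn = 7.2181 × -88.6 = -639.52 kJ/s
Q = ΔH = -639.52 kJ/s = -639.52 kW
Heat removed = 38371 kJ/min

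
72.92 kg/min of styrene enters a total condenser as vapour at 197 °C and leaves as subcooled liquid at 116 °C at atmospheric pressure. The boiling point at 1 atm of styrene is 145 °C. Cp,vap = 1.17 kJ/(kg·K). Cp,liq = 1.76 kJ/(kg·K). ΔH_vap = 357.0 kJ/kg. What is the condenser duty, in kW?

vapour 197→145 °C: -60.84 kJ/kg
condensation at 145 °C: -357 kJ/kg
liquid 145→116 °C: -51.04 kJ/kg
Δh = -60.84 + -357 + -51.04 = -468.88 kJ/kg
Q = ṁ·Δh = 72.92 kg/min × -468.88 kJ/kg = -34191 kJ/min
|Q| = 569.85 kW

Q_c = 570 kW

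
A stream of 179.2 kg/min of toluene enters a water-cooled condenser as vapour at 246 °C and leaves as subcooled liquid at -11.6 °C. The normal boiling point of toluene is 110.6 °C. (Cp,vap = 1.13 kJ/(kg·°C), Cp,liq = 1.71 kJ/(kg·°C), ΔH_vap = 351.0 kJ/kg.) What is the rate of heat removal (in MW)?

vapour 246→110.6 °C: -153 kJ/kg
condensation at 110.6 °C: -351 kJ/kg
liquid 110.6→-11.6 °C: -208.96 kJ/kg
Δh = -153 + -351 + -208.96 = -712.96 kJ/kg
Q = ṁ·Δh = 179.2 kg/min × -712.96 kJ/kg = -127760 kJ/min
|Q| = 2129.4 kW = 2.1294 MW

Q_c = 2.13 MW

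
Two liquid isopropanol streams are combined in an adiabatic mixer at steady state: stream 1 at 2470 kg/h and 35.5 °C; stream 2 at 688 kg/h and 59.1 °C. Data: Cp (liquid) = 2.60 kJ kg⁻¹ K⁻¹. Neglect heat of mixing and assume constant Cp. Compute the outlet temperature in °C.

T_out = 40.6 °C

Energy balance with Q = 0: Σ ṁᵢCp,ᵢ(T_out − Tᵢ) = 0
Σ ṁᵢCp,ᵢTᵢ = 2470×2.60×35.5 + 688×2.60×59.1 = 333700
Σ ṁᵢCp,ᵢ = 2470×2.60 + 688×2.60 = 8210.8
T_out = 333700 / 8210.8 = 40.641 °C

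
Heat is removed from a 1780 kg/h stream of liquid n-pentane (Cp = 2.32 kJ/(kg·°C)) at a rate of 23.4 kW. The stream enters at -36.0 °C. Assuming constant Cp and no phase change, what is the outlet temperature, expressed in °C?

T_out = -56.4 °C

Q = 23.4 kW = 84240 kJ/h
ΔT = Q/(ṁ·Cp) = 84240/(1780×2.32) = 20.399 K
T_out = -36.0 − 20.399 = -56.399 °C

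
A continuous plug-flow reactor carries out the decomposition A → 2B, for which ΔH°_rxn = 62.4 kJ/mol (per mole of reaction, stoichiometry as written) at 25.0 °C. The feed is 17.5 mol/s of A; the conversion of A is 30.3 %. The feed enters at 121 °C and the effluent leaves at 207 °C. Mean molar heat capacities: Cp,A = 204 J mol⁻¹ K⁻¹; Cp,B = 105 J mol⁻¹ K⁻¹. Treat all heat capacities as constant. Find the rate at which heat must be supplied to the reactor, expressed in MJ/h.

Q_in = 2320 MJ/h

Extent of reaction ξ = 0.303 × 17.5 = 5.3025 mol/s
Reaction term: ξ·ΔH°_rxn = 5.3025 × 62.4 = 330.88 kJ/s
Sensible, feed 121→25 °C: -342.72 kJ/s
Outlet flows (mol/s): A 12.197, B 10.605
Sensible, products 25→207 °C: 655.53 kJ/s
Q = ΔH = 643.69 kJ/s = 643.69 kW
Heat supplied = 2317.3 MJ/h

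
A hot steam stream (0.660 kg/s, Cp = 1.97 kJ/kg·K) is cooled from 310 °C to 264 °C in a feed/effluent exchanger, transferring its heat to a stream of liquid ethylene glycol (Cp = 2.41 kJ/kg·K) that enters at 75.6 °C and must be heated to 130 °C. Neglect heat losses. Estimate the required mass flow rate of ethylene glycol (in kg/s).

Heat released by hot stream: Q = 0.660 × 1.97 × (310 − 264) = 59.809 kJ/s
Energy balance on cold side (adiabatic exchanger): Q = ṁ_c·Cp_c·(T_c,out − T_c,in)
ṁ_c = 59.809 / [2.41 × (130 − 75.6)] = 0.4562 kg/s

ṁ_c = 0.456 kg/s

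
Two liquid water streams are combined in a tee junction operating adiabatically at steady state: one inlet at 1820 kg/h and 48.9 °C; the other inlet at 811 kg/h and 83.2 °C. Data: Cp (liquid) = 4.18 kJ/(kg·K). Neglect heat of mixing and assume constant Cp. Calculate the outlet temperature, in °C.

T_out = 59.5 °C

Adiabatic, steady state ⇒ Σ ṁᵢCp,ᵢ(T_out − Tᵢ) = 0
T_out = Σ ṁᵢCp,ᵢTᵢ / Σ ṁᵢCp,ᵢ
      = 654060 / 10998 = 59.473 °C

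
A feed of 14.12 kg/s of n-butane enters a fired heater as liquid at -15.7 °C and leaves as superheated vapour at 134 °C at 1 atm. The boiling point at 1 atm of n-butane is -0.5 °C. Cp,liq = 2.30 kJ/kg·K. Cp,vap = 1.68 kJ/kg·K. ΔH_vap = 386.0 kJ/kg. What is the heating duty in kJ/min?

liquid -15.7→-0.5 °C: 34.96 kJ/kg
vaporisation at -0.5 °C: 386 kJ/kg
vapour -0.5→134 °C: 225.96 kJ/kg
Δh = 34.96 + 386 + 225.96 = 646.92 kJ/kg
Q = ṁ·Δh = 14.12 kg/s × 646.92 kJ/kg = 9134.5 kJ/s
|Q| = 9134.5 kW = 548070 kJ/min

Q = 548000 kJ/min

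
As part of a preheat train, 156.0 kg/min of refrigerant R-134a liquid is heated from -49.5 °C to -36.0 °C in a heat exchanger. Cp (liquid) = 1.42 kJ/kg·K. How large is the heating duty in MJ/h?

Q = 179 MJ/h

Q = ṁ·Cp·ΔT = 156.0 × 1.42 × (-36.0 − -49.5) = 2990.5 kJ/min
Converting: 2990.5 / 60 s = 49.842 kW
Heating duty = 179.43 MJ/h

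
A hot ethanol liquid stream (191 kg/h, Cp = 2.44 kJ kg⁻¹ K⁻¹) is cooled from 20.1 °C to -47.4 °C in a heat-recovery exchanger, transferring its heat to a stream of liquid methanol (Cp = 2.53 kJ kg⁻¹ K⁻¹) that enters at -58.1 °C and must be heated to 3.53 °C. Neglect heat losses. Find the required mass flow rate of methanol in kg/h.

ṁ_c = 202 kg/h

Heat released by hot stream: Q = 191 × 2.44 × (20.1 − -47.4) = 31458 kJ/h
Energy balance on cold side (adiabatic exchanger): Q = ṁ_c·Cp_c·(T_c,out − T_c,in)
ṁ_c = 31458 / [2.53 × (3.53 − -58.1)] = 201.75 kg/h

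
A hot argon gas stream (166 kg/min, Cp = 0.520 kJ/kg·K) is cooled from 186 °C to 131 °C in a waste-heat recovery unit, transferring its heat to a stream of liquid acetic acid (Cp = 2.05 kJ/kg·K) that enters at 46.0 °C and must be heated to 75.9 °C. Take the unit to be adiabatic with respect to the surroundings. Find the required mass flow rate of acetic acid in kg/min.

Heat released by hot stream: Q = 166 × 0.520 × (186 − 131) = 4747.6 kJ/min
Energy balance on cold side (adiabatic exchanger): Q = ṁ_c·Cp_c·(T_c,out − T_c,in)
ṁ_c = 4747.6 / [2.05 × (75.9 − 46.0)] = 77.455 kg/min

ṁ_c = 77.5 kg/min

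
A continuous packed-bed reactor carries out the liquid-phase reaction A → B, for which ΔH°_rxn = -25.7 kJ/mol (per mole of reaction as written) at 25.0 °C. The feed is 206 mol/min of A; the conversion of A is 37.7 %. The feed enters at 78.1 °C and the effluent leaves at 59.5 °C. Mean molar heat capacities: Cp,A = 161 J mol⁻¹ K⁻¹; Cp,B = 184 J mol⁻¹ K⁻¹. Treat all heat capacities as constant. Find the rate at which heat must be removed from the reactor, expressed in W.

Q_out = 42500 W

Extent of reaction ξ = 0.377 × 206 = 77.662 mol/min
Reaction term: ξ·ΔH°_rxn = 77.662 × -25.7 = -1995.9 kJ/min
Sensible, feed 78.1→25 °C: -1761.1 kJ/min
Outlet flows (mol/min): A 128.34, B 77.662
Sensible, products 25→59.5 °C: 1205.9 kJ/min
Q = ΔH = -2551.2 kJ/min = -42.52 kW
Heat removed = 42520 W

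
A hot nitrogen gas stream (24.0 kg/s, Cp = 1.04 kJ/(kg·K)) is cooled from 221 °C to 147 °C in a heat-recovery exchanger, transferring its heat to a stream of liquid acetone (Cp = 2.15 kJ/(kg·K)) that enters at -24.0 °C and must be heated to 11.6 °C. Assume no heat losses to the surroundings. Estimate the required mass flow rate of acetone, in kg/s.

ṁ_c = 24.1 kg/s

Heat released by hot stream: Q = 24.0 × 1.04 × (221 − 147) = 1847 kJ/s
Energy balance on cold side (adiabatic exchanger): Q = ṁ_c·Cp_c·(T_c,out − T_c,in)
ṁ_c = 1847 / [2.15 × (11.6 − -24.0)] = 24.132 kg/s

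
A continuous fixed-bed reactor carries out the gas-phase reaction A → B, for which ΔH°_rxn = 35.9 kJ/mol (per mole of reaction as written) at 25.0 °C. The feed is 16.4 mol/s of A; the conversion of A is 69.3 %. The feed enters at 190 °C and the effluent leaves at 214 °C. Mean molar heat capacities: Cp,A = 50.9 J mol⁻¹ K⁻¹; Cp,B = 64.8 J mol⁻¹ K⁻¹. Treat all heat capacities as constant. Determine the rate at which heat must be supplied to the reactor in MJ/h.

Q_in = 1650 MJ/h

Extent of reaction ξ = 0.693 × 16.4 = 11.365 mol/s
Reaction term: ξ·ΔH°_rxn = 11.365 × 35.9 = 408.01 kJ/s
Sensible, feed 190→25 °C: -137.74 kJ/s
Outlet flows (mol/s): A 5.0348, B 11.365
Sensible, products 25→214 °C: 187.63 kJ/s
Q = ΔH = 457.9 kJ/s = 457.9 kW
Heat supplied = 1648.4 MJ/h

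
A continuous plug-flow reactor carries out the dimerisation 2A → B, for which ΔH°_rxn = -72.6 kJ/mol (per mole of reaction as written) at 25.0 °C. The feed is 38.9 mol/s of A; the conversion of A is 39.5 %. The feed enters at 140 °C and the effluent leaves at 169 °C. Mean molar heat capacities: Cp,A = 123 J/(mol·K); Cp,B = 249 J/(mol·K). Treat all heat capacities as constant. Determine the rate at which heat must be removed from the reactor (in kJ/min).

Extent of reaction ξ = 0.395 × 38.9 / 2 = 7.6828 mol/s
Reaction term: ξ·ΔH°_rxn = 7.6828 × -72.6 = -557.77 kJ/s
Sensible, feed 140→25 °C: -550.24 kJ/s
Outlet flows (mol/s): A 23.534, B 7.6828
Sensible, products 25→169 °C: 692.32 kJ/s
Q = ΔH = -415.69 kJ/s = -415.69 kW
Heat removed = 24942 kJ/min

Q_out = 24900 kJ/min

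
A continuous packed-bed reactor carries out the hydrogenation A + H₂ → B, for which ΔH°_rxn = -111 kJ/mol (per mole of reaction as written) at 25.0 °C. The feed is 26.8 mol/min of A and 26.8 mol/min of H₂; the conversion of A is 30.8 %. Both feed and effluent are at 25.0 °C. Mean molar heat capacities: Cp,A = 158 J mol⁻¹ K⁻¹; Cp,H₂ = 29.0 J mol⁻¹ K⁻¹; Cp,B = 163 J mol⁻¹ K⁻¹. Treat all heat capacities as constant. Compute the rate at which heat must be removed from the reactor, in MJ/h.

Q_out = 55.0 MJ/h

Extent of reaction ξ = 0.308 × 26.8 = 8.2544 mol/min
Reaction term: ξ·ΔH°_rxn = 8.2544 × -111 = -916.24 kJ/min
Q = ΔH = -916.24 kJ/min = -15.271 kW
Heat removed = 54.974 MJ/h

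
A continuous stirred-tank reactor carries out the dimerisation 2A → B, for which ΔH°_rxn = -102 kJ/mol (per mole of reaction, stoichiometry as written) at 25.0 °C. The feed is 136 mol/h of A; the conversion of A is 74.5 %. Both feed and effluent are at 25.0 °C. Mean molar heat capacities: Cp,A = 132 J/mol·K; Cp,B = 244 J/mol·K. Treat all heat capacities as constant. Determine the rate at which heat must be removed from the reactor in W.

Extent of reaction ξ = 0.745 × 136 / 2 = 50.66 mol/h
Reaction term: ξ·ΔH°_rxn = 50.66 × -102 = -5167.3 kJ/h
Q = ΔH = -5167.3 kJ/h = -1.4354 kW
Heat removed = 1435.4 W

Q_out = 1440 W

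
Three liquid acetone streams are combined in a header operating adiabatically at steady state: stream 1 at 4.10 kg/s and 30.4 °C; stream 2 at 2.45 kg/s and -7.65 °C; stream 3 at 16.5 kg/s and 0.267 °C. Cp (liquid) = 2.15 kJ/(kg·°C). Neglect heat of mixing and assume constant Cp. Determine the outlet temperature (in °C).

T_out = 4.79 °C

Energy balance with Q = 0: Σ ṁᵢCp,ᵢ(T_out − Tᵢ) = 0
T_out = Σ ṁᵢCp,ᵢTᵢ / Σ ṁᵢCp,ᵢ
      = 237.15 / 49.558 = 4.7854 °C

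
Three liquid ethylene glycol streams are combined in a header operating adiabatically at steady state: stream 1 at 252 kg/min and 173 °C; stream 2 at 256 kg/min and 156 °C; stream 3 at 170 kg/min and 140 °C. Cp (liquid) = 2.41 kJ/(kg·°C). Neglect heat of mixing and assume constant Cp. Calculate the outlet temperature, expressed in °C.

Energy balance with Q = 0: Σ ṁᵢCp,ᵢ(T_out − Tᵢ) = 0
Σ ṁᵢCp,ᵢTᵢ = 252×2.41×173 + 256×2.41×156 + 170×2.41×140 = 258670
Σ ṁᵢCp,ᵢ = 252×2.41 + 256×2.41 + 170×2.41 = 1634
T_out = 258670 / 1634 = 158.31 °C

T_out = 158 °C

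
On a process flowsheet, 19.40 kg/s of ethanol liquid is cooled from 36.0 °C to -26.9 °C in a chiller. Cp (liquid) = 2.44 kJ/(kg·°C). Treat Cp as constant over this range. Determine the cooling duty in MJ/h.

Q = ṁ·Cp·ΔT = 19.40 × 2.44 × (-26.9 − 36.0) = -2977.4 kJ/s
Cooling duty = 10719 MJ/h

Q_c = 10700 MJ/h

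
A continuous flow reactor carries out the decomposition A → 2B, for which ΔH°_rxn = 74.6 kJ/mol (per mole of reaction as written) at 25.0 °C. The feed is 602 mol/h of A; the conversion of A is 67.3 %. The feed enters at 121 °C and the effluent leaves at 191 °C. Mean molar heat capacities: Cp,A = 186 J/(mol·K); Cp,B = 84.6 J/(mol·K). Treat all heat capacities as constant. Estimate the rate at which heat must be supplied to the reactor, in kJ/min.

Q_in = 616 kJ/min

Extent of reaction ξ = 0.673 × 602 = 405.15 mol/h
Reaction term: ξ·ΔH°_rxn = 405.15 × 74.6 = 30224 kJ/h
Sensible, feed 121→25 °C: -10749 kJ/h
Outlet flows (mol/h): A 196.85, B 810.29
Sensible, products 25→191 °C: 17457 kJ/h
Q = ΔH = 36932 kJ/h = 10.259 kW
Heat supplied = 615.53 kJ/min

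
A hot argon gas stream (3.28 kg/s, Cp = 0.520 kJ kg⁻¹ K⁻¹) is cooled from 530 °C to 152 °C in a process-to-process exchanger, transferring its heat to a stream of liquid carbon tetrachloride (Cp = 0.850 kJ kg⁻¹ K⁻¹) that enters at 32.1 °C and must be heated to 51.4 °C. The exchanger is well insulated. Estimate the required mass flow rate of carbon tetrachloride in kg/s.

Heat released by hot stream: Q = 3.28 × 0.520 × (530 − 152) = 644.72 kJ/s
Energy balance on cold side (adiabatic exchanger): Q = ṁ_c·Cp_c·(T_c,out − T_c,in)
ṁ_c = 644.72 / [0.850 × (51.4 − 32.1)] = 39.3 kg/s

ṁ_c = 39.3 kg/s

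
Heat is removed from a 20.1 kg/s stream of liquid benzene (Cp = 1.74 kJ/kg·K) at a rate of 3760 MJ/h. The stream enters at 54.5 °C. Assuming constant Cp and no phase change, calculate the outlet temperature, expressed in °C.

T_out = 24.6 °C

Q = 3760 MJ/h = 1044.4 kJ/s
ΔT = Q/(ṁ·Cp) = 1044.4/(20.1×1.74) = 29.863 K
T_out = 54.5 − 29.863 = 24.637 °C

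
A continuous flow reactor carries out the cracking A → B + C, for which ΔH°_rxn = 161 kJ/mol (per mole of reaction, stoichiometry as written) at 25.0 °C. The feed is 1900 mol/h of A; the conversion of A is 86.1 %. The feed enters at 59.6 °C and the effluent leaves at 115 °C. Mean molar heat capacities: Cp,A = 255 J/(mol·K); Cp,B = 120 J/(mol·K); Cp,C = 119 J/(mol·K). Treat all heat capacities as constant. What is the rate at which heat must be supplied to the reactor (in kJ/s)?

Q_in = 80.0 kJ/s

Extent of reaction ξ = 0.861 × 1900 = 1635.9 mol/h
Reaction term: ξ·ΔH°_rxn = 1635.9 × 161 = 263380 kJ/h
Sensible, feed 59.6→25 °C: -16764 kJ/h
Outlet flows (mol/h): A 264.1, B 1635.9, C 1635.9
Sensible, products 25→115 °C: 41249 kJ/h
Q = ΔH = 287870 kJ/h = 79.963 kW
Heat supplied = 79.963 kJ/s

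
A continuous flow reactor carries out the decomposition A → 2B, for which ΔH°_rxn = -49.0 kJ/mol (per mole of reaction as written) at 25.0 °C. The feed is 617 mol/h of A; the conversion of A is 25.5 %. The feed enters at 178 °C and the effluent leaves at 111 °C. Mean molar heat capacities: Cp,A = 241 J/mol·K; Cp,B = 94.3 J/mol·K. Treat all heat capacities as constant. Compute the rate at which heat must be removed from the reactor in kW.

Extent of reaction ξ = 0.255 × 617 = 157.34 mol/h
Reaction term: ξ·ΔH°_rxn = 157.34 × -49.0 = -7709.4 kJ/h
Sensible, feed 178→25 °C: -22751 kJ/h
Outlet flows (mol/h): A 459.66, B 314.67
Sensible, products 25→111 °C: 12079 kJ/h
Q = ΔH = -18381 kJ/h = -5.1059 kW
Heat removed = 5.1059 kW

Q_out = 5.11 kW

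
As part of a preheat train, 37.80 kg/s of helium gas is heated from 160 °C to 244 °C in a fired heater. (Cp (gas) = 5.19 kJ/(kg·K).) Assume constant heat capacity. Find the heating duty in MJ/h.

Q = 59300 MJ/h

Q = ṁ·Cp·ΔT = 37.80 × 5.19 × (244 − 160) = 16479 kJ/s
Heating duty = 59325 MJ/h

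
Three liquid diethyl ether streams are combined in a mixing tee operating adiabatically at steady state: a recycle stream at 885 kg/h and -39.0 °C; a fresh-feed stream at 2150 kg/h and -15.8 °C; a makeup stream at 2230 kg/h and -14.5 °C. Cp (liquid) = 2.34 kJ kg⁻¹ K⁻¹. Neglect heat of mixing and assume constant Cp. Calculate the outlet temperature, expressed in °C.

T_out = -19.1 °C

Adiabatic, steady state ⇒ Σ ṁᵢCp,ᵢ(T_out − Tᵢ) = 0
Σ ṁᵢCp,ᵢTᵢ = 885×2.34×-39.0 + 2150×2.34×-15.8 + 2230×2.34×-14.5 = -235920
Σ ṁᵢCp,ᵢ = 885×2.34 + 2150×2.34 + 2230×2.34 = 12320
T_out = -235920 / 12320 = -19.149 °C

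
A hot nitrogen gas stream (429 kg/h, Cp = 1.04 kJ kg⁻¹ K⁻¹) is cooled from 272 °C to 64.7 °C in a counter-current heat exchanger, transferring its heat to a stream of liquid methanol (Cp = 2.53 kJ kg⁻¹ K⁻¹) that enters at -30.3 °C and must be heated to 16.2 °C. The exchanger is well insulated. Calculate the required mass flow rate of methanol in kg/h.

ṁ_c = 786 kg/h

Heat released by hot stream: Q = 429 × 1.04 × (272 − 64.7) = 92489 kJ/h
Energy balance on cold side (adiabatic exchanger): Q = ṁ_c·Cp_c·(T_c,out − T_c,in)
ṁ_c = 92489 / [2.53 × (16.2 − -30.3)] = 786.17 kg/h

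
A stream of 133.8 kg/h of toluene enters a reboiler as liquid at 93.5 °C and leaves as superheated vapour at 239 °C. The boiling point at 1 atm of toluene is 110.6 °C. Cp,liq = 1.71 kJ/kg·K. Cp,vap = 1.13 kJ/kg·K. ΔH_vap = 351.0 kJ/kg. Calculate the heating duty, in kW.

Q = 19.5 kW

liquid 93.5→110.6 °C: 29.241 kJ/kg
vaporisation at 110.6 °C: 351 kJ/kg
vapour 110.6→239 °C: 145.09 kJ/kg
Δh = 29.241 + 351 + 145.09 = 525.33 kJ/kg
Q = ṁ·Δh = 133.8 kg/h × 525.33 kJ/kg = 70290 kJ/h
|Q| = 19.525 kW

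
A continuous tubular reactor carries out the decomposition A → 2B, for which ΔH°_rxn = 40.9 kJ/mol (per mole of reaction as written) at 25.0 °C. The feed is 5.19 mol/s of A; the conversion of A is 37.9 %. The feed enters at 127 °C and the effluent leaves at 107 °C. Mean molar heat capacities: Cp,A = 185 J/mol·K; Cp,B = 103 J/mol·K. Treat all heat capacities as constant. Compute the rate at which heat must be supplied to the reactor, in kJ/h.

Q_in = 233000 kJ/h

Extent of reaction ξ = 0.379 × 5.19 = 1.967 mol/s
Reaction term: ξ·ΔH°_rxn = 1.967 × 40.9 = 80.451 kJ/s
Sensible, feed 127→25 °C: -97.935 kJ/s
Outlet flows (mol/s): A 3.223, B 3.934
Sensible, products 25→107 °C: 82.119 kJ/s
Q = ΔH = 64.635 kJ/s = 64.635 kW
Heat supplied = 232690 kJ/h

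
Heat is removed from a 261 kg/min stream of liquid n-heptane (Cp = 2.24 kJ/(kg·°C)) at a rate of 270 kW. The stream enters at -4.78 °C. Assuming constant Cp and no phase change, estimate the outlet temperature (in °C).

T_out = -32.5 °C

Q = 270 kW = 16200 kJ/min
ΔT = Q/(ṁ·Cp) = 16200/(261×2.24) = 27.709 K
T_out = -4.78 − 27.709 = -32.489 °C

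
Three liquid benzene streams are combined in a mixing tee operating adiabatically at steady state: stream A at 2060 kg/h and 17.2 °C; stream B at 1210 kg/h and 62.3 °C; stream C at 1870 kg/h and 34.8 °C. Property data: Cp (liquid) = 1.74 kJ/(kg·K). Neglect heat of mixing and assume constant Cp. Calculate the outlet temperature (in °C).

No heat crosses the boundary, so H_out = H_in.
T_out = Σ ṁᵢCp,ᵢTᵢ / Σ ṁᵢCp,ᵢ
      = 306050 / 8943.6 = 34.22 °C

T_out = 34.2 °C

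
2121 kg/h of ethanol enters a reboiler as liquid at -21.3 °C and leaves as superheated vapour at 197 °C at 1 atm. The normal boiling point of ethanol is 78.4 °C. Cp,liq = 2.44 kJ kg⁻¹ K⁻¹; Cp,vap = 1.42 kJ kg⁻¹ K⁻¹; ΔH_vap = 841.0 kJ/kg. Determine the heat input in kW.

liquid -21.3→78.4 °C: 243.27 kJ/kg
vaporisation at 78.4 °C: 841 kJ/kg
vapour 78.4→197 °C: 168.41 kJ/kg
Δh = 243.27 + 841 + 168.41 = 1252.7 kJ/kg
Q = ṁ·Δh = 2121 kg/h × 1252.7 kJ/kg = 2.6569e+06 kJ/h
|Q| = 738.04 kW

Q = 738 kW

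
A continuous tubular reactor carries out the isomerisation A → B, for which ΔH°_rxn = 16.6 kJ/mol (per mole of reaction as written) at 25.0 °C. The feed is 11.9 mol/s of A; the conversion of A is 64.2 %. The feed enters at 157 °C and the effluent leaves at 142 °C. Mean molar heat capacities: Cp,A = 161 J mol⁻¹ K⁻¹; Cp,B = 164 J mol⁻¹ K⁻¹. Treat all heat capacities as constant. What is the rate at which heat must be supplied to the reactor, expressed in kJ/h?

Q_in = 363000 kJ/h

Extent of reaction ξ = 0.642 × 11.9 = 7.6398 mol/s
Reaction term: ξ·ΔH°_rxn = 7.6398 × 16.6 = 126.82 kJ/s
Sensible, feed 157→25 °C: -252.9 kJ/s
Outlet flows (mol/s): A 4.2602, B 7.6398
Sensible, products 25→142 °C: 226.84 kJ/s
Q = ΔH = 100.76 kJ/s = 100.76 kW
Heat supplied = 362750 kJ/h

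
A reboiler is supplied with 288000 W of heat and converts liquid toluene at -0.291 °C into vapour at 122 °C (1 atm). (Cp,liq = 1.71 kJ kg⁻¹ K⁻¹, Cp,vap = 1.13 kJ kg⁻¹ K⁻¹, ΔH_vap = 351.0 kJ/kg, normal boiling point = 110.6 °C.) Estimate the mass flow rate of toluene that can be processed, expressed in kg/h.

ṁ = 1870 kg/h

Δh = 1.71×(110.6−-0.291) + 351.0 + 1.13×(122−110.6) = 553.51 kJ/kg
Q = 288000 W = 288 kJ/s = 1.0368e+06 kJ/h
ṁ = Q/Δh = 1.0368e+06 / 553.51 = 1873.2 kg/h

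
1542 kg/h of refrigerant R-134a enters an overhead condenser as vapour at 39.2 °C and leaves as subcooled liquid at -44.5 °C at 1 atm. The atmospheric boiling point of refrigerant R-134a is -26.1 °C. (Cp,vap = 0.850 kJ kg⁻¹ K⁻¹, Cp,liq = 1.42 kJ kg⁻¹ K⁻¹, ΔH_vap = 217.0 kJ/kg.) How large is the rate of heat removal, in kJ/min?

Q_c = 7670 kJ/min

vapour 39.2→-26.1 °C: -55.505 kJ/kg
condensation at -26.1 °C: -217 kJ/kg
liquid -26.1→-44.5 °C: -26.128 kJ/kg
Δh = -55.505 + -217 + -26.128 = -298.63 kJ/kg
Q = ṁ·Δh = 1542 kg/h × -298.63 kJ/kg = -460490 kJ/h
|Q| = 127.91 kW = 7674.9 kJ/min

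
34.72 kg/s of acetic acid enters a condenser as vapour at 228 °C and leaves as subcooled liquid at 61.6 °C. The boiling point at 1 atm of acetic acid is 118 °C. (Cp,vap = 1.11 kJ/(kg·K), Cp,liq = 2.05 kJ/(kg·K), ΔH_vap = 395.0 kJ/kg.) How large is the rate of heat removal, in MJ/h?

Q_c = 79100 MJ/h

vapour 228→118 °C: -122.1 kJ/kg
condensation at 118 °C: -395 kJ/kg
liquid 118→61.6 °C: -115.62 kJ/kg
Δh = -122.1 + -395 + -115.62 = -632.72 kJ/kg
Q = ṁ·Δh = 34.72 kg/s × -632.72 kJ/kg = -21968 kJ/s
|Q| = 21968 kW = 79085 MJ/h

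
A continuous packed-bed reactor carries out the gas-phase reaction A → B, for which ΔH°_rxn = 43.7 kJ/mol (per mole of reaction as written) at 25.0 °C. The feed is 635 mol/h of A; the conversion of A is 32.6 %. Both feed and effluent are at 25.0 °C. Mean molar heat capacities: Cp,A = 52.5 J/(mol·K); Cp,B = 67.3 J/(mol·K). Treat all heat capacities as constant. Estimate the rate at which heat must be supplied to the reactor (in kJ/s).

Extent of reaction ξ = 0.326 × 635 = 207.01 mol/h
Reaction term: ξ·ΔH°_rxn = 207.01 × 43.7 = 9046.3 kJ/h
Q = ΔH = 9046.3 kJ/h = 2.5129 kW
Heat supplied = 2.5129 kJ/s

Q_in = 2.51 kJ/s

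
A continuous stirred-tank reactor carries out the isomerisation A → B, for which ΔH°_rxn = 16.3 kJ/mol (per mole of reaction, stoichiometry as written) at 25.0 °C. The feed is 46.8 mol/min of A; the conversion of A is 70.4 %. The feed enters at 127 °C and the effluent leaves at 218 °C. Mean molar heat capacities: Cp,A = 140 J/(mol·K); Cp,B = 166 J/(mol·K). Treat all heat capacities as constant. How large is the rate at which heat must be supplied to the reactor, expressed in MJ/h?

Extent of reaction ξ = 0.704 × 46.8 = 32.947 mol/min
Reaction term: ξ·ΔH°_rxn = 32.947 × 16.3 = 537.04 kJ/min
Sensible, feed 127→25 °C: -668.3 kJ/min
Outlet flows (mol/min): A 13.853, B 32.947
Sensible, products 25→218 °C: 1429.9 kJ/min
Q = ΔH = 1298.6 kJ/min = 21.643 kW
Heat supplied = 77.916 MJ/h

Q_in = 77.9 MJ/h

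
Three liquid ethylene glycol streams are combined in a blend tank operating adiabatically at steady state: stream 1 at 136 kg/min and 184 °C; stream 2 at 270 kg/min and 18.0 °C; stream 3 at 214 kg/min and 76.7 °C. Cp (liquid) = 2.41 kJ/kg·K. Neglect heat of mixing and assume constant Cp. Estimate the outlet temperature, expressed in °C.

Energy balance with Q = 0: Σ ṁᵢCp,ᵢ(T_out − Tᵢ) = 0
Σ ṁᵢCp,ᵢTᵢ = 136×2.41×184 + 270×2.41×18.0 + 214×2.41×76.7 = 111580
Σ ṁᵢCp,ᵢ = 136×2.41 + 270×2.41 + 214×2.41 = 1494.2
T_out = 111580 / 1494.2 = 74.674 °C

T_out = 74.7 °C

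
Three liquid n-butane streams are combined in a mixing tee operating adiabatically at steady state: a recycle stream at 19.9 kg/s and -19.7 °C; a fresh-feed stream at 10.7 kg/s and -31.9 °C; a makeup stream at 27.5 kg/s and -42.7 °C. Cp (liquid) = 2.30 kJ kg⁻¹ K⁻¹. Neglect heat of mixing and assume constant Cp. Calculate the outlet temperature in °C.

Energy balance with Q = 0: Σ ṁᵢCp,ᵢ(T_out − Tᵢ) = 0
Σ ṁᵢCp,ᵢTᵢ = 19.9×2.30×-19.7 + 10.7×2.30×-31.9 + 27.5×2.30×-42.7 = -4387.5
Σ ṁᵢCp,ᵢ = 19.9×2.30 + 10.7×2.30 + 27.5×2.30 = 133.63
T_out = -4387.5 / 133.63 = -32.833 °C

T_out = -32.8 °C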